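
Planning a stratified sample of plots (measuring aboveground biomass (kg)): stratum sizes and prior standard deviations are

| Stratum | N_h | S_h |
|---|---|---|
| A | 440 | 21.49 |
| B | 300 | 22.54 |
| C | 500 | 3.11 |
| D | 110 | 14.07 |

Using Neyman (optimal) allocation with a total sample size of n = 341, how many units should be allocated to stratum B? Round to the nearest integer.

Neyman allocation: n_h = n · N_h S_h / Σ N_i S_i, with n = 341.
  stratum A: N_h·S_h = 440·21.49 = 9455.60
  stratum B: N_h·S_h = 300·22.54 = 6762.00
  stratum C: N_h·S_h = 500·3.11 = 1555.00
  stratum D: N_h·S_h = 110·14.07 = 1547.70
Σ N_h S_h = 19320.30
n for stratum B = 341·6762.00/19320.30 = 119.348 → 119

119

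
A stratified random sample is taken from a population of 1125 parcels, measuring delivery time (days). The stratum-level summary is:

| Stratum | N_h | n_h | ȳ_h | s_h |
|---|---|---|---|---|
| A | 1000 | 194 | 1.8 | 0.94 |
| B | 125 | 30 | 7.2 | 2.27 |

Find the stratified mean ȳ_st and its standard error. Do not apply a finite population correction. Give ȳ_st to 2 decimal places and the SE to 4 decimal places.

ȳ_st ≈ 2.40, SE ≈ 0.0756

ȳ_st = Σ W_h ȳ_h = (1000·1.8 + 125·7.2)/1125 = 2.40000
V̂(ȳ_st) = Σ W_h² s_h²/n_h, with W_h = N_h/N and N = 1125:
  stratum A: (1000/1125)²·0.94²/194 = 0.00359873
  stratum B: (125/1125)²·2.27²/30 = 0.00212053
V̂(ȳ_st) = 0.00571926
SE(ȳ_st) = √0.00571926 = 0.0756258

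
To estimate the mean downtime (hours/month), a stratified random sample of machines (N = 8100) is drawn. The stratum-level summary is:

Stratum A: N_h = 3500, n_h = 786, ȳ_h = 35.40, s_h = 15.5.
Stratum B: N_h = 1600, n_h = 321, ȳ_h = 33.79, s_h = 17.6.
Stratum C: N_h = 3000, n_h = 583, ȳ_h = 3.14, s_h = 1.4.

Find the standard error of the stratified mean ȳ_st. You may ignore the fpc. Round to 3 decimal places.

SE(ȳ_st) ≈ 0.309

V̂(ȳ_st) = Σ W_h² s_h²/n_h, with W_h = N_h/N and N = 8100:
  stratum A: (3500/8100)²·15.5²/786 = 0.0570699
  stratum B: (1600/8100)²·17.6²/321 = 0.0376522
  stratum C: (3000/8100)²·1.4²/583 = 0.000461169
V̂(ȳ_st) = 0.0951832
SE(ȳ_st) = √0.0951832 = 0.308518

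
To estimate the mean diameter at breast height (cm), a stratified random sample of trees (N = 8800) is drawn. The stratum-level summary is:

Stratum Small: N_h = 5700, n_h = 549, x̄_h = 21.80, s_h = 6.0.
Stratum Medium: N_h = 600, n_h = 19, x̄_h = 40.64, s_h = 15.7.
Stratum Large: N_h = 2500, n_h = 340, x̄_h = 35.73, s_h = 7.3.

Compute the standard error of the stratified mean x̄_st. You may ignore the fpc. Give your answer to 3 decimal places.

SE(x̄_st) ≈ 0.317

V̂(x̄_st) = Σ W_h² s_h²/n_h, with W_h = N_h/N and N = 8800:
  stratum Small: (5700/8800)²·6.0²/549 = 0.0275115
  stratum Medium: (600/8800)²·15.7²/19 = 0.0603091
  stratum Large: (2500/8800)²·7.3²/340 = 0.0126497
V̂(x̄_st) = 0.10047
SE(x̄_st) = √0.10047 = 0.316971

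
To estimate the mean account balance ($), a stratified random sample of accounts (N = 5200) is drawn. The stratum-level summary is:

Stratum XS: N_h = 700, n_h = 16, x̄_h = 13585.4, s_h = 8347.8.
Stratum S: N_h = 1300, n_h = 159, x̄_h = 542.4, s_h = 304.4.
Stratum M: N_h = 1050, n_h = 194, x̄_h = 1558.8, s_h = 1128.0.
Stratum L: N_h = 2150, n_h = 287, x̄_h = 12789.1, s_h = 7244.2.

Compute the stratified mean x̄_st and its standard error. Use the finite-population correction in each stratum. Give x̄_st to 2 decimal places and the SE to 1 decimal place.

x̄_st = Σ W_h x̄_h = (700·13585.4 + 1300·542.4 + 1050·1558.8 + 2150·12789.1)/5200 = 7566.96250
V̂(x̄_st) = Σ W_h² (1 − n_h/N_h) s_h²/n_h, with W_h = N_h/N and N = 5200:
  stratum XS: (700/5200)²·(1 − 16/700)·8347.8²/16 = 77120.8
  stratum S: (1300/5200)²·(1 − 159/1300)·304.4²/159 = 31.9679
  stratum M: (1050/5200)²·(1 − 194/1050)·1128.0²/194 = 218.008
  stratum L: (2150/5200)²·(1 − 287/2150)·7244.2²/287 = 27085.9
V̂(x̄_st) = 104457
SE(x̄_st) = √104457 = 323.198

x̄_st ≈ 7566.96, SE ≈ 323.2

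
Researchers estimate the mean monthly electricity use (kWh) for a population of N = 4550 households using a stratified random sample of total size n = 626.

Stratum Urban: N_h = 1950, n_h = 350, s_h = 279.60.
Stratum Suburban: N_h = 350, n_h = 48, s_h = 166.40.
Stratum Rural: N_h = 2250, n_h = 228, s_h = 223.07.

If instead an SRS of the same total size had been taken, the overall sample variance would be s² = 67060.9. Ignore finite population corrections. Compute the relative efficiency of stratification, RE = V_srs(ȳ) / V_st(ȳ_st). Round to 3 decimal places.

RE ≈ 1.095

V̂(ȳ_st) = Σ W_h² s_h²/n_h, with W_h = N_h/N and N = 4550:
  stratum Urban: (1950/4550)²·279.60²/350 = 41.0254
  stratum Suburban: (350/4550)²·166.40²/48 = 3.41333
  stratum Rural: (2250/4550)²·223.07²/228 = 53.3691
V_st = 97.8078
V_srs = s²/n = 67060.9/626 = 107.126
Relative efficiency = V_srs / V_st = 107.126/97.8078 = 1.0953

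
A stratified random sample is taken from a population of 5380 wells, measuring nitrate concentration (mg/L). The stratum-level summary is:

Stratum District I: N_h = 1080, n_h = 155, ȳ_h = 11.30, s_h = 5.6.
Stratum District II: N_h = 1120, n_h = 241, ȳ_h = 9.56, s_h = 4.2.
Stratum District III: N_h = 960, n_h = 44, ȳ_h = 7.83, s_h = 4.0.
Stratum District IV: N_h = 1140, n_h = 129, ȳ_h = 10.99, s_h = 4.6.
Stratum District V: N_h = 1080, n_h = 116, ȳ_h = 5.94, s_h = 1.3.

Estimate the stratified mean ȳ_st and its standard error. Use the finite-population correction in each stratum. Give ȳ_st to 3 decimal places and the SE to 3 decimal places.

ȳ_st ≈ 9.177, SE ≈ 0.166

ȳ_st = Σ W_h ȳ_h = (1080·11.30 + 1120·9.56 + 960·7.83 + 1140·10.99 + 1080·5.94)/5380 = 9.17691
V̂(ȳ_st) = Σ W_h² (1 − n_h/N_h) s_h²/n_h, with W_h = N_h/N and N = 5380:
  stratum District I: (1080/5380)²·(1 − 155/1080)·5.6²/155 = 0.00698305
  stratum District II: (1120/5380)²·(1 − 241/1120)·4.2²/241 = 0.00248957
  stratum District III: (960/5380)²·(1 − 44/960)·4.0²/44 = 0.0110476
  stratum District IV: (1140/5380)²·(1 − 129/1140)·4.6²/129 = 0.00653157
  stratum District V: (1080/5380)²·(1 − 116/1080)·1.3²/116 = 0.000524041
V̂(ȳ_st) = 0.0275759
SE(ȳ_st) = √0.0275759 = 0.16606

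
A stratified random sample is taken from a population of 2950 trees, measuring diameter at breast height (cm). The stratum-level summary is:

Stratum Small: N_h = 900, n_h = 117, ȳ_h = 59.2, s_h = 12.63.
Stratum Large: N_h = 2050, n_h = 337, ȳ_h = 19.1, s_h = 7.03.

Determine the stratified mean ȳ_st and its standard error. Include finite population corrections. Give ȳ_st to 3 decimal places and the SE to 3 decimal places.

ȳ_st = Σ W_h ȳ_h = (900·59.2 + 2050·19.1)/2950 = 31.33390
V̂(ȳ_st) = Σ W_h² (1 − n_h/N_h) s_h²/n_h, with W_h = N_h/N and N = 2950:
  stratum Small: (900/2950)²·(1 − 117/900)·12.63²/117 = 0.110403
  stratum Large: (2050/2950)²·(1 − 337/2050)·7.03²/337 = 0.0591763
V̂(ȳ_st) = 0.169579
SE(ȳ_st) = √0.169579 = 0.4118

ȳ_st ≈ 31.334, SE ≈ 0.412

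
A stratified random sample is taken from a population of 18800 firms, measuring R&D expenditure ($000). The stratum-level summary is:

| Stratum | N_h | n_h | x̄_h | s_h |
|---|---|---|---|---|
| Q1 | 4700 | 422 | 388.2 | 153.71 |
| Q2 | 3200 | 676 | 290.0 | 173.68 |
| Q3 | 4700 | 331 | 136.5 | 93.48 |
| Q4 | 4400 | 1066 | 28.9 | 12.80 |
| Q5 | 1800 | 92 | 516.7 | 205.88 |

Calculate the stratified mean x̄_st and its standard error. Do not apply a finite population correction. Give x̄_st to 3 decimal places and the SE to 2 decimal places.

x̄_st = Σ W_h x̄_h = (4700·388.2 + 3200·290.0 + 4700·136.5 + 4400·28.9 + 1800·516.7)/18800 = 236.77181
V̂(x̄_st) = Σ W_h² s_h²/n_h, with W_h = N_h/N and N = 18800:
  stratum Q1: (4700/18800)²·153.71²/422 = 3.49922
  stratum Q2: (3200/18800)²·173.68²/676 = 1.29282
  stratum Q3: (4700/18800)²·93.48²/331 = 1.65002
  stratum Q4: (4400/18800)²·12.80²/1066 = 0.00841884
  stratum Q5: (1800/18800)²·205.88²/92 = 4.22347
V̂(x̄_st) = 10.674
SE(x̄_st) = √10.674 = 3.2671

x̄_st ≈ 236.772, SE ≈ 3.27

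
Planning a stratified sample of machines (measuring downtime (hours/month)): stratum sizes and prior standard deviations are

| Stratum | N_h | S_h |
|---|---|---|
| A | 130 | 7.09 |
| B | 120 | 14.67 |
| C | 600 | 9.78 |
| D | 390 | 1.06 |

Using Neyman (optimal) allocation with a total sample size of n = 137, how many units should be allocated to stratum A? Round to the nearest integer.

14

Neyman allocation: n_h = n · N_h S_h / Σ N_i S_i, with n = 137.
  stratum A: N_h·S_h = 130·7.09 = 921.70
  stratum B: N_h·S_h = 120·14.67 = 1760.40
  stratum C: N_h·S_h = 600·9.78 = 5868.00
  stratum D: N_h·S_h = 390·1.06 = 413.40
Σ N_h S_h = 8963.50
n for stratum A = 137·921.70/8963.50 = 14.087 → 14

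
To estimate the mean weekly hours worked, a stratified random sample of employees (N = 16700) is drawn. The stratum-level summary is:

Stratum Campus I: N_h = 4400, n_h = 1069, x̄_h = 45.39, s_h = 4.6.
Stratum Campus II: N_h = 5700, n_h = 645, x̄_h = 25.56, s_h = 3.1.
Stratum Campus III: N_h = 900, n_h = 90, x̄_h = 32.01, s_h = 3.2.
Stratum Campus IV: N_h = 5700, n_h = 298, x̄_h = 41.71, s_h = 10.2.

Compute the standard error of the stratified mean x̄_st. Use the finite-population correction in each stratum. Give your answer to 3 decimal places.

V̂(x̄_st) = Σ W_h² (1 − n_h/N_h) s_h²/n_h, with W_h = N_h/N and N = 16700:
  stratum Campus I: (4400/16700)²·(1 − 1069/4400)·4.6²/1069 = 0.00104024
  stratum Campus II: (5700/16700)²·(1 − 645/5700)·3.1²/645 = 0.00153931
  stratum Campus III: (900/16700)²·(1 − 90/900)·3.2²/90 = 0.000297408
  stratum Campus IV: (5700/16700)²·(1 − 298/5700)·10.2²/298 = 0.0385461
V̂(x̄_st) = 0.0414231
SE(x̄_st) = √0.0414231 = 0.203527

SE(x̄_st) ≈ 0.204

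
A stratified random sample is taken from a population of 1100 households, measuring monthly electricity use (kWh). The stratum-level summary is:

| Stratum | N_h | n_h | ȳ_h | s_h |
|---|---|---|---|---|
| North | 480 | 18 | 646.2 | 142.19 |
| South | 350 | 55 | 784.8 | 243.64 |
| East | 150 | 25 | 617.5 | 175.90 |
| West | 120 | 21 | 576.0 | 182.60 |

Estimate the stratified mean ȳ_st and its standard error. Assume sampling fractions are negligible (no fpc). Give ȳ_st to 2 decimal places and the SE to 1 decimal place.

ȳ_st = Σ W_h ȳ_h = (480·646.2 + 350·784.8 + 150·617.5 + 120·576.0)/1100 = 678.72818
V̂(ȳ_st) = Σ W_h² s_h²/n_h, with W_h = N_h/N and N = 1100:
  stratum North: (480/1100)²·142.19²/18 = 213.876
  stratum South: (350/1100)²·243.64²/55 = 109.266
  stratum East: (150/1100)²·175.90²/25 = 23.0138
  stratum West: (120/1100)²·182.60²/21 = 18.8955
V̂(ȳ_st) = 365.052
SE(ȳ_st) = √365.052 = 19.1063

ȳ_st ≈ 678.73, SE ≈ 19.1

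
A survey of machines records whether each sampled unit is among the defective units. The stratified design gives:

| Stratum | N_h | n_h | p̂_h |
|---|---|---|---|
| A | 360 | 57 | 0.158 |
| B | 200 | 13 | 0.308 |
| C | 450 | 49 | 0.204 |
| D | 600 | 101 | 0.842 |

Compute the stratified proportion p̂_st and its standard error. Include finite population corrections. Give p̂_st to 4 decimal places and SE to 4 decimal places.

p̂_st ≈ 0.4444, SE ≈ 0.0273

N = 1610; stratum weights W_h = N_h/N.
p̂_st = Σ W_h p̂_h = (360·0.158 + 200·0.308 + 450·0.204 + 600·0.842)/1610 = 0.44440
V̂(p̂_st) = Σ W_h² (1 − n_h/N_h) p̂_h(1−p̂_h)/(n_h−1):
  stratum A: (360/1610)²·(1 − 57/360)·0.158·0.842/56 = 9.99711e-05
  stratum B: (200/1610)²·(1 − 13/200)·0.308·0.692/12 = 0.000256269
  stratum C: (450/1610)²·(1 − 49/450)·0.204·0.796/48 = 0.000235509
  stratum D: (600/1610)²·(1 − 101/600)·0.842·0.158/100 = 0.000153663
V̂(p̂_st) = 0.000745411; SE = √V̂ = 0.0273022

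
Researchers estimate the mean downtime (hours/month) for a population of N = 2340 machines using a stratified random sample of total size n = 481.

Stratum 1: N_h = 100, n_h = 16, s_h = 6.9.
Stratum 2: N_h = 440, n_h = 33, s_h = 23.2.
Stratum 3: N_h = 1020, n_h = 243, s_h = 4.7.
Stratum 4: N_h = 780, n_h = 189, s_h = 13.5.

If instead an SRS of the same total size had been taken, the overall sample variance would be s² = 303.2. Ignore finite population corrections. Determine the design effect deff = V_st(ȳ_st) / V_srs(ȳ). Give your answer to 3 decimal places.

V̂(ȳ_st) = Σ W_h² s_h²/n_h, with W_h = N_h/N and N = 2340:
  stratum 1: (100/2340)²·6.9²/16 = 0.00543434
  stratum 2: (440/2340)²·23.2²/33 = 0.576681
  stratum 3: (1020/2340)²·4.7²/243 = 0.0172726
  stratum 4: (780/2340)²·13.5²/189 = 0.107143
V_st = 0.706531
V_srs = s²/n = 303.2/481 = 0.630353
deff = V_st / V_srs = 0.706531/0.630353 = 1.1208

deff ≈ 1.121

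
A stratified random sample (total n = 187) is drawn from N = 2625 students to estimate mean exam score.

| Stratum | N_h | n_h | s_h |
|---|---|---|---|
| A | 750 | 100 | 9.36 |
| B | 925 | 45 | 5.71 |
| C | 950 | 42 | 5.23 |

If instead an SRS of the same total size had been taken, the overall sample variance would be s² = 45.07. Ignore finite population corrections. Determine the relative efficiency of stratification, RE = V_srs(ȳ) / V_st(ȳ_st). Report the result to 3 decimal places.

V̂(ȳ_st) = Σ W_h² s_h²/n_h, with W_h = N_h/N and N = 2625:
  stratum A: (750/2625)²·9.36²/100 = 0.071518
  stratum B: (925/2625)²·5.71²/45 = 0.0899673
  stratum C: (950/2625)²·5.23²/42 = 0.0852988
V_st = 0.246784
V_srs = s²/n = 45.07/187 = 0.241016
Relative efficiency = V_srs / V_st = 0.241016/0.246784 = 0.9766

RE ≈ 0.977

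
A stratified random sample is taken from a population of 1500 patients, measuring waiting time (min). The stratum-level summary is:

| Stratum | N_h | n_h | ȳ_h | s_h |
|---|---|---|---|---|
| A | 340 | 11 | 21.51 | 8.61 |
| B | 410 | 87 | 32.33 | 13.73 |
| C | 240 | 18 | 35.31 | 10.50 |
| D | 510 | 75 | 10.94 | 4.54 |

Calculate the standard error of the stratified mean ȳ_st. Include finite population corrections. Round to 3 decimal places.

SE(ȳ_st) ≈ 0.797

V̂(ȳ_st) = Σ W_h² (1 − n_h/N_h) s_h²/n_h, with W_h = N_h/N and N = 1500:
  stratum A: (340/1500)²·(1 − 11/340)·8.61²/11 = 0.335047
  stratum B: (410/1500)²·(1 − 87/410)·13.73²/87 = 0.127534
  stratum C: (240/1500)²·(1 − 18/240)·10.50²/18 = 0.14504
  stratum D: (510/1500)²·(1 − 75/510)·4.54²/75 = 0.0270974
V̂(ȳ_st) = 0.634718
SE(ȳ_st) = √0.634718 = 0.796692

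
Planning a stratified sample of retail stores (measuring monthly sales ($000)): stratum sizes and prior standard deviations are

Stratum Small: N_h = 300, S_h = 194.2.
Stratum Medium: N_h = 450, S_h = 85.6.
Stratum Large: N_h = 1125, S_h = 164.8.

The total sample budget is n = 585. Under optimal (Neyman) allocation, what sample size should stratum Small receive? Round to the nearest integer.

121

Neyman allocation: n_h = n · N_h S_h / Σ N_i S_i, with n = 585.
  stratum Small: N_h·S_h = 300·194.2 = 58260.00
  stratum Medium: N_h·S_h = 450·85.6 = 38520.00
  stratum Large: N_h·S_h = 1125·164.8 = 185400.00
Σ N_h S_h = 282180.00
n for stratum Small = 585·58260.00/282180.00 = 120.781 → 121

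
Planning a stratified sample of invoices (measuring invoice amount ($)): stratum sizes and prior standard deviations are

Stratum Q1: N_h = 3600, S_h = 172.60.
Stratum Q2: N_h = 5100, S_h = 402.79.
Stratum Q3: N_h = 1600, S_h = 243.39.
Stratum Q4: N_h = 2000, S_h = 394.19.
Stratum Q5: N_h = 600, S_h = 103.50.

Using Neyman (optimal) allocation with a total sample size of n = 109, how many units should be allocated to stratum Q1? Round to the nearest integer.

Neyman allocation: n_h = n · N_h S_h / Σ N_i S_i, with n = 109.
  stratum Q1: N_h·S_h = 3600·172.60 = 621360.00
  stratum Q2: N_h·S_h = 5100·402.79 = 2054229.00
  stratum Q3: N_h·S_h = 1600·243.39 = 389424.00
  stratum Q4: N_h·S_h = 2000·394.19 = 788380.00
  stratum Q5: N_h·S_h = 600·103.50 = 62100.00
Σ N_h S_h = 3915493.00
n for stratum Q1 = 109·621360.00/3915493.00 = 17.297 → 17

17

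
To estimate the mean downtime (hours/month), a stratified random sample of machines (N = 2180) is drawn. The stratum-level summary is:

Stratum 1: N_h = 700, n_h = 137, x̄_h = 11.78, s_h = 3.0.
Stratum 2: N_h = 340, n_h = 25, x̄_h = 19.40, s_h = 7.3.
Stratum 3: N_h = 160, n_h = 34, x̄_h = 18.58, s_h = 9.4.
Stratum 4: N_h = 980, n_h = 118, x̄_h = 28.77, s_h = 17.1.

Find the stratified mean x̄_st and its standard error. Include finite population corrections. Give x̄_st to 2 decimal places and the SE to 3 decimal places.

x̄_st = Σ W_h x̄_h = (700·11.78 + 340·19.40 + 160·18.58 + 980·28.77)/2180 = 21.10523
V̂(x̄_st) = Σ W_h² (1 − n_h/N_h) s_h²/n_h, with W_h = N_h/N and N = 2180:
  stratum 1: (700/2180)²·(1 − 137/700)·3.0²/137 = 0.00544773
  stratum 2: (340/2180)²·(1 − 25/340)·7.3²/25 = 0.0480377
  stratum 3: (160/2180)²·(1 − 34/160)·9.4²/34 = 0.0110244
  stratum 4: (980/2180)²·(1 − 118/980)·17.1²/118 = 0.440484
V̂(x̄_st) = 0.504994
SE(x̄_st) = √0.504994 = 0.710629

x̄_st ≈ 21.11, SE ≈ 0.711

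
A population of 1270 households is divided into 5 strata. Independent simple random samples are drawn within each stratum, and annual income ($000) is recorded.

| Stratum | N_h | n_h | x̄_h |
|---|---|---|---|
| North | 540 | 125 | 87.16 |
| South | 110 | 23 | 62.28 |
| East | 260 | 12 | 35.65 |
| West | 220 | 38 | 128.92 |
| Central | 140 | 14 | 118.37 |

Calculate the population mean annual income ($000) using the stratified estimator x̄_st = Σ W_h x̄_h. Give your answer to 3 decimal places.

N = Σ N_h = 1270. Stratum weights W_h = N_h/N.
x̄_st = (540·87.16 + 110·62.28 + 260·35.65 + 220·128.92 + 140·118.37) / 1270 = 85.13417

x̄_st ≈ 85.134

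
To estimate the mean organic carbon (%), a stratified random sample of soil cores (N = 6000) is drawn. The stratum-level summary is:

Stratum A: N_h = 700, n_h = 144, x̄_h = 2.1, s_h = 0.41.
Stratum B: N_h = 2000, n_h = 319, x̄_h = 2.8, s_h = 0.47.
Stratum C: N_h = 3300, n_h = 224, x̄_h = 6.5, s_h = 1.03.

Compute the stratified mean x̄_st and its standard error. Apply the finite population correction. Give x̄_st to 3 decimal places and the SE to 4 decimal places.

x̄_st ≈ 4.753, SE ≈ 0.0376

x̄_st = Σ W_h x̄_h = (700·2.1 + 2000·2.8 + 3300·6.5)/6000 = 4.75333
V̂(x̄_st) = Σ W_h² (1 − n_h/N_h) s_h²/n_h, with W_h = N_h/N and N = 6000:
  stratum A: (700/6000)²·(1 − 144/700)·0.41²/144 = 1.26205e-05
  stratum B: (2000/6000)²·(1 − 319/2000)·0.47²/319 = 6.46696e-05
  stratum C: (3300/6000)²·(1 − 224/3300)·1.03²/224 = 0.00133544
V̂(x̄_st) = 0.00141273
SE(x̄_st) = √0.00141273 = 0.0375863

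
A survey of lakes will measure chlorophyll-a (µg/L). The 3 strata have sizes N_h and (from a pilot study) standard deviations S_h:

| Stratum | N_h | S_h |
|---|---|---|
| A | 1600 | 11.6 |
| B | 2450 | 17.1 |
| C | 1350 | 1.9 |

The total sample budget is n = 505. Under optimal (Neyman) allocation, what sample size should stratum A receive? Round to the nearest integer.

Neyman allocation: n_h = n · N_h S_h / Σ N_i S_i, with n = 505.
  stratum A: N_h·S_h = 1600·11.6 = 18560.00
  stratum B: N_h·S_h = 2450·17.1 = 41895.00
  stratum C: N_h·S_h = 1350·1.9 = 2565.00
Σ N_h S_h = 63020.00
n for stratum A = 505·18560.00/63020.00 = 148.727 → 149

149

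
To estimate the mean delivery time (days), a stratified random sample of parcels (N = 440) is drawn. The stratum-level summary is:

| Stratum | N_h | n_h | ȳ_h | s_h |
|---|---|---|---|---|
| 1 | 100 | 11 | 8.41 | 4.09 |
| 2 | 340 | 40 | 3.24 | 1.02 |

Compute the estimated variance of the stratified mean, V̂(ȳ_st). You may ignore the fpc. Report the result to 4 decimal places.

V̂(ȳ_st) = Σ W_h² s_h²/n_h, with W_h = N_h/N and N = 440:
  stratum 1: (100/440)²·4.09²/11 = 0.0785504
  stratum 2: (340/440)²·1.02²/40 = 0.0155308
V̂(ȳ_st) = 0.0940812

V̂(ȳ_st) ≈ 0.0941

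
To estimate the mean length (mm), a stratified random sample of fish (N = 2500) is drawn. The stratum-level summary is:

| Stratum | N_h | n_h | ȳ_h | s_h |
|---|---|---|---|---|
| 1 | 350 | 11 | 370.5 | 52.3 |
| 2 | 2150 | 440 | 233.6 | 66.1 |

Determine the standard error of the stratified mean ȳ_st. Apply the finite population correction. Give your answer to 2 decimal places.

SE(ȳ_st) ≈ 3.25

V̂(ȳ_st) = Σ W_h² (1 − n_h/N_h) s_h²/n_h, with W_h = N_h/N and N = 2500:
  stratum 1: (350/2500)²·(1 − 11/350)·52.3²/11 = 4.72061
  stratum 2: (2150/2500)²·(1 − 440/2150)·66.1²/440 = 5.84124
V̂(ȳ_st) = 10.5618
SE(ȳ_st) = √10.5618 = 3.2499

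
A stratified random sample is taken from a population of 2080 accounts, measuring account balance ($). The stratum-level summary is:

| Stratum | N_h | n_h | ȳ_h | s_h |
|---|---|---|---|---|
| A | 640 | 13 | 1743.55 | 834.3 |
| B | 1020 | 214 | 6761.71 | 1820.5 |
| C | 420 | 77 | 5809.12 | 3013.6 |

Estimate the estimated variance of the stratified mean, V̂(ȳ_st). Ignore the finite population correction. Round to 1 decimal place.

V̂(ȳ_st) ≈ 13602.4

V̂(ȳ_st) = Σ W_h² s_h²/n_h, with W_h = N_h/N and N = 2080:
  stratum A: (640/2080)²·834.3²/13 = 5069.14
  stratum B: (1020/2080)²·1820.5²/214 = 3724.27
  stratum C: (420/2080)²·3013.6²/77 = 4808.97
V̂(ȳ_st) = 13602.4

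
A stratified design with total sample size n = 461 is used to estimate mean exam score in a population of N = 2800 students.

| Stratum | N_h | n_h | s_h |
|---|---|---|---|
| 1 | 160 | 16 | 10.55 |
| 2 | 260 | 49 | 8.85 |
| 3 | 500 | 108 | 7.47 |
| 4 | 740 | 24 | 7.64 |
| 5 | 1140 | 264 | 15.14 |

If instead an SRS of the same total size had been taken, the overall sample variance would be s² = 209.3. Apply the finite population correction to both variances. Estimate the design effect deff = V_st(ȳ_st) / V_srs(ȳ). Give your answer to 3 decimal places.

V̂(ȳ_st) = Σ W_h² (1 − n_h/N_h) s_h²/n_h, with W_h = N_h/N and N = 2800:
  stratum 1: (160/2800)²·(1 − 16/160)·10.55²/16 = 0.0204433
  stratum 2: (260/2800)²·(1 − 49/260)·8.85²/49 = 0.0111849
  stratum 3: (500/2800)²·(1 − 108/500)·7.47²/108 = 0.0129169
  stratum 4: (740/2800)²·(1 − 24/740)·7.64²/24 = 0.164363
  stratum 5: (1140/2800)²·(1 − 264/1140)·15.14²/264 = 0.110596
V_st = 0.319504
V_srs = (1 − 461/2800)·209.3/461 = 0.379263
deff = V_st / V_srs = 0.319504/0.379263 = 0.8424

deff ≈ 0.842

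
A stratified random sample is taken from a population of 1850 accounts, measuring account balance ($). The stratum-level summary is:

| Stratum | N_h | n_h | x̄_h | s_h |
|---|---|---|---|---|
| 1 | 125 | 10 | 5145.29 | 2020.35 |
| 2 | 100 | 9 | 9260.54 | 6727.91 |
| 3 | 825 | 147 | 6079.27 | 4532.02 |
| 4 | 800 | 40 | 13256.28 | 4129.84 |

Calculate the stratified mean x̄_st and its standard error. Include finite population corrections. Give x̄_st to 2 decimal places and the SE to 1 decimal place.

x̄_st = Σ W_h x̄_h = (125·5145.29 + 100·9260.54 + 825·6079.27 + 800·13256.28)/1850 = 9291.69568
V̂(x̄_st) = Σ W_h² (1 − n_h/N_h) s_h²/n_h, with W_h = N_h/N and N = 1850:
  stratum 1: (125/1850)²·(1 − 10/125)·2020.35²/10 = 1714.42
  stratum 2: (100/1850)²·(1 − 9/100)·6727.91²/9 = 13372.6
  stratum 3: (825/1850)²·(1 − 147/825)·4532.02²/147 = 22835.3
  stratum 4: (800/1850)²·(1 − 40/800)·4129.84²/40 = 75747.2
V̂(x̄_st) = 113670
SE(x̄_st) = √113670 = 337.149

x̄_st ≈ 9291.70, SE ≈ 337.1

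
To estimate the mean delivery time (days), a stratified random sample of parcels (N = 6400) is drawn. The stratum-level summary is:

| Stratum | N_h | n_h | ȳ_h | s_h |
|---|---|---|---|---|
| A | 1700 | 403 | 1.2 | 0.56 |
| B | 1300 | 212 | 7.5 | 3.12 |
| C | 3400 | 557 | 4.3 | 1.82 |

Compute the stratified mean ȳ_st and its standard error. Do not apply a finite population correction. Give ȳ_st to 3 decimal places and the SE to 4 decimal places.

ȳ_st = Σ W_h ȳ_h = (1700·1.2 + 1300·7.5 + 3400·4.3)/6400 = 4.12656
V̂(ȳ_st) = Σ W_h² s_h²/n_h, with W_h = N_h/N and N = 6400:
  stratum A: (1700/6400)²·0.56²/403 = 5.49046e-05
  stratum B: (1300/6400)²·3.12²/212 = 0.00189452
  stratum C: (3400/6400)²·1.82²/557 = 0.00167836
V̂(ȳ_st) = 0.00362779
SE(ȳ_st) = √0.00362779 = 0.0602311

ȳ_st ≈ 4.127, SE ≈ 0.0602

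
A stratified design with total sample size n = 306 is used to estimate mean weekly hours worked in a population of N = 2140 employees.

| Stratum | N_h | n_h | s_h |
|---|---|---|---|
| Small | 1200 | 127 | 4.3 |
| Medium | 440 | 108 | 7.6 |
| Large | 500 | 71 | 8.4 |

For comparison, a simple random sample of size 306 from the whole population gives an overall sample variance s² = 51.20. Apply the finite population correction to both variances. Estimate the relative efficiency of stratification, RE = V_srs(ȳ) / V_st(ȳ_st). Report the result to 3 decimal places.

V̂(ȳ_st) = Σ W_h² (1 − n_h/N_h) s_h²/n_h, with W_h = N_h/N and N = 2140:
  stratum Small: (1200/2140)²·(1 − 127/1200)·4.3²/127 = 0.0409342
  stratum Medium: (440/2140)²·(1 − 108/440)·7.6²/108 = 0.0170595
  stratum Large: (500/2140)²·(1 − 71/500)·8.4²/71 = 0.0465479
V_st = 0.104542
V_srs = (1 − 306/2140)·51.20/306 = 0.143395
Relative efficiency = V_srs / V_st = 0.143395/0.104542 = 1.3717

RE ≈ 1.372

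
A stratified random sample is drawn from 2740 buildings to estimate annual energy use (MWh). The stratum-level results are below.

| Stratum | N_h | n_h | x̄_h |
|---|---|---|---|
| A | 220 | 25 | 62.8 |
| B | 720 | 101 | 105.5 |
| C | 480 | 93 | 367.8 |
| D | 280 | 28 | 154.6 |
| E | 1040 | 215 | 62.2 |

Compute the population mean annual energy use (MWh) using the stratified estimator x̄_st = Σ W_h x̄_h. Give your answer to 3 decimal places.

x̄_st ≈ 136.604

N = Σ N_h = 2740. Stratum weights W_h = N_h/N.
x̄_st = (220·62.8 + 720·105.5 + 480·367.8 + 280·154.6 + 1040·62.2) / 2740 = 136.60438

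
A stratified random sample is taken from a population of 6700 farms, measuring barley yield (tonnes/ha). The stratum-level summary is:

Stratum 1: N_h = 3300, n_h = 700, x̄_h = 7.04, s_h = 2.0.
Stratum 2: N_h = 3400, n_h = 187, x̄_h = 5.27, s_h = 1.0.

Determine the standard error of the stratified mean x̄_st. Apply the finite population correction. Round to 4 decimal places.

V̂(x̄_st) = Σ W_h² (1 − n_h/N_h) s_h²/n_h, with W_h = N_h/N and N = 6700:
  stratum 1: (3300/6700)²·(1 − 700/3300)·2.0²/700 = 0.00109219
  stratum 2: (3400/6700)²·(1 − 187/3400)·1.0²/187 = 0.00130136
V̂(x̄_st) = 0.00239356
SE(x̄_st) = √0.00239356 = 0.048924

SE(x̄_st) ≈ 0.0489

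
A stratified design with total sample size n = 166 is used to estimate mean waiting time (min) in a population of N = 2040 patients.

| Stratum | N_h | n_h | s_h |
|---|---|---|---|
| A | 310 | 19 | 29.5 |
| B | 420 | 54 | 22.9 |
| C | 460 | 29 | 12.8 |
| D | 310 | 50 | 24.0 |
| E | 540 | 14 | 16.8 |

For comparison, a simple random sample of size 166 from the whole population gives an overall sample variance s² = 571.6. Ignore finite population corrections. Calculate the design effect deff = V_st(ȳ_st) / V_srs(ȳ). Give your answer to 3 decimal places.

V̂(ȳ_st) = Σ W_h² s_h²/n_h, with W_h = N_h/N and N = 2040:
  stratum A: (310/2040)²·29.5²/19 = 1.05768
  stratum B: (420/2040)²·22.9²/54 = 0.411638
  stratum C: (460/2040)²·12.8²/29 = 0.287261
  stratum D: (310/2040)²·24.0²/50 = 0.266021
  stratum E: (540/2040)²·16.8²/14 = 1.4126
V_st = 3.43519
V_srs = s²/n = 571.6/166 = 3.44337
deff = V_st / V_srs = 3.43519/3.44337 = 0.9976

deff ≈ 0.998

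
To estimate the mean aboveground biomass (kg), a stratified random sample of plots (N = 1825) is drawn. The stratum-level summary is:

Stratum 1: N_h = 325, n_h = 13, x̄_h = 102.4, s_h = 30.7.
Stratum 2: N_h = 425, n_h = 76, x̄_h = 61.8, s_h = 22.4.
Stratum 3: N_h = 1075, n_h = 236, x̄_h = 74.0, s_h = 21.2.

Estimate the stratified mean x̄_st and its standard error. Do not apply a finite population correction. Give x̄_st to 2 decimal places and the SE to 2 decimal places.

x̄_st ≈ 76.22, SE ≈ 1.82

x̄_st = Σ W_h x̄_h = (325·102.4 + 425·61.8 + 1075·74.0)/1825 = 76.21644
V̂(x̄_st) = Σ W_h² s_h²/n_h, with W_h = N_h/N and N = 1825:
  stratum 1: (325/1825)²·30.7²/13 = 2.29919
  stratum 2: (425/1825)²·22.4²/76 = 0.358042
  stratum 3: (1075/1825)²·21.2²/236 = 0.660771
V̂(x̄_st) = 3.318
SE(x̄_st) = √3.318 = 1.82154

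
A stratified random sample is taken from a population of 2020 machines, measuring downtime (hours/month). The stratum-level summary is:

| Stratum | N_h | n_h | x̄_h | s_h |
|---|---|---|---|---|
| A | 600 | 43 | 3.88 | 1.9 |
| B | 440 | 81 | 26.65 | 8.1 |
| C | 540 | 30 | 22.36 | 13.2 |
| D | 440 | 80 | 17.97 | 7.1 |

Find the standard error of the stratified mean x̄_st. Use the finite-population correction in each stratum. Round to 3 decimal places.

V̂(x̄_st) = Σ W_h² (1 − n_h/N_h) s_h²/n_h, with W_h = N_h/N and N = 2020:
  stratum A: (600/2020)²·(1 − 43/600)·1.9²/43 = 0.0068761
  stratum B: (440/2020)²·(1 − 81/440)·8.1²/81 = 0.0313566
  stratum C: (540/2020)²·(1 − 30/540)·13.2²/30 = 0.392002
  stratum D: (440/2020)²·(1 − 80/440)·7.1²/80 = 0.0244613
V̂(x̄_st) = 0.454696
SE(x̄_st) = √0.454696 = 0.674311

SE(x̄_st) ≈ 0.674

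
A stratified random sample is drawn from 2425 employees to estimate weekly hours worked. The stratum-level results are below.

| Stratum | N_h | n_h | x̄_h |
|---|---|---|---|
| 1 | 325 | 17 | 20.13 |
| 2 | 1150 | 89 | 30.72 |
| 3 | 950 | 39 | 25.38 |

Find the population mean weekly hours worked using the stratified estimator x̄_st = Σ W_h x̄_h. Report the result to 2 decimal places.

x̄_st ≈ 27.21

N = Σ N_h = 2425. Stratum weights W_h = N_h/N.
x̄_st = (325·20.13 + 1150·30.72 + 950·25.38) / 2425 = 27.2088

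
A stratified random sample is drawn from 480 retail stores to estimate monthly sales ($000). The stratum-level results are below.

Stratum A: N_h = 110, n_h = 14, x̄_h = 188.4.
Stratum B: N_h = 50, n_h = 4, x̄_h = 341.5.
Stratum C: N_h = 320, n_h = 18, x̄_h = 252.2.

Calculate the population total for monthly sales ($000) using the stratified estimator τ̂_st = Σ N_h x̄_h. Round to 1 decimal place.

τ̂_st ≈ 118503.0

τ̂_st = Σ N_h x̄_h = 110·188.4 + 50·341.5 + 320·252.2 = 118503.0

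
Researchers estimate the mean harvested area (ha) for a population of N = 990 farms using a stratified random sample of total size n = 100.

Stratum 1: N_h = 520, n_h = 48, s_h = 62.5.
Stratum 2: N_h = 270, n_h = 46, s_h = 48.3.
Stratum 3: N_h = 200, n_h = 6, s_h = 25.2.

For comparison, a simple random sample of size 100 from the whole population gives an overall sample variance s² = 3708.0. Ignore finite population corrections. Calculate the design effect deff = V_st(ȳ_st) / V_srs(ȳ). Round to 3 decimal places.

V̂(ȳ_st) = Σ W_h² s_h²/n_h, with W_h = N_h/N and N = 990:
  stratum 1: (520/990)²·62.5²/48 = 22.452
  stratum 2: (270/990)²·48.3²/46 = 3.77219
  stratum 3: (200/990)²·25.2²/6 = 4.31956
V_st = 30.5438
V_srs = s²/n = 3708.0/100 = 37.08
deff = V_st / V_srs = 30.5438/37.08 = 0.8237

deff ≈ 0.824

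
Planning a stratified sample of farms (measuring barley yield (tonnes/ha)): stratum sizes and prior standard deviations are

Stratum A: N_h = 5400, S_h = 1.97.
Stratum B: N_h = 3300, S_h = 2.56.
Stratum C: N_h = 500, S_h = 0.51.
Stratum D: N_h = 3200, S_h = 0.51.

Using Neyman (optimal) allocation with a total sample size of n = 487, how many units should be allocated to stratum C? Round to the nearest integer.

6

Neyman allocation: n_h = n · N_h S_h / Σ N_i S_i, with n = 487.
  stratum A: N_h·S_h = 5400·1.97 = 10638.00
  stratum B: N_h·S_h = 3300·2.56 = 8448.00
  stratum C: N_h·S_h = 500·0.51 = 255.00
  stratum D: N_h·S_h = 3200·0.51 = 1632.00
Σ N_h S_h = 20973.00
n for stratum C = 487·255.00/20973.00 = 5.921 → 6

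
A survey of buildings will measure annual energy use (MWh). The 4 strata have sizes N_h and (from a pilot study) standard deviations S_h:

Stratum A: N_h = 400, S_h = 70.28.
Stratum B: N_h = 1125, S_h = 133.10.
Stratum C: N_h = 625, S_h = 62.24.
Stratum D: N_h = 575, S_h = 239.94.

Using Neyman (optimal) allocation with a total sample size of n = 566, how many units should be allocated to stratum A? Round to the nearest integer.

45

Neyman allocation: n_h = n · N_h S_h / Σ N_i S_i, with n = 566.
  stratum A: N_h·S_h = 400·70.28 = 28112.00
  stratum B: N_h·S_h = 1125·133.10 = 149737.50
  stratum C: N_h·S_h = 625·62.24 = 38900.00
  stratum D: N_h·S_h = 575·239.94 = 137965.50
Σ N_h S_h = 354715.00
n for stratum A = 566·28112.00/354715.00 = 44.857 → 45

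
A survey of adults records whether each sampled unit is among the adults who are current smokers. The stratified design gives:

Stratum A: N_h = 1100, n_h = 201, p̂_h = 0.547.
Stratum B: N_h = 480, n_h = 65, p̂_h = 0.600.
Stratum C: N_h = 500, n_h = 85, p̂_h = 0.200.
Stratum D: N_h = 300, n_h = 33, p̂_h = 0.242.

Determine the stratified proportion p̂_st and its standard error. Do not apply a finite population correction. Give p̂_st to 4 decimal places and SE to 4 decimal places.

p̂_st ≈ 0.4463, SE ≈ 0.0243

N = 2380; stratum weights W_h = N_h/N.
p̂_st = Σ W_h p̂_h = (1100·0.547 + 480·0.600 + 500·0.200 + 300·0.242)/2380 = 0.44634
V̂(p̂_st) = Σ W_h² p̂_h(1−p̂_h)/(n_h−1):
  stratum A: (1100/2380)²·0.547·0.453/200 = 0.000264659
  stratum B: (480/2380)²·0.600·0.400/64 = 0.000152532
  stratum C: (500/2380)²·0.200·0.800/84 = 8.40672e-05
  stratum D: (300/2380)²·0.242·0.758/32 = 9.108e-05
V̂(p̂_st) = 0.000592338; SE = √V̂ = 0.024338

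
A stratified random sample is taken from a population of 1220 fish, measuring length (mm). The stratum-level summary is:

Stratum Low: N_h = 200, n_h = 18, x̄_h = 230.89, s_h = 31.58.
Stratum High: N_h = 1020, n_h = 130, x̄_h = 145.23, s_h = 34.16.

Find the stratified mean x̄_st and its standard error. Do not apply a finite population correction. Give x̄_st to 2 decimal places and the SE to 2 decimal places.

x̄_st = Σ W_h x̄_h = (200·230.89 + 1020·145.23)/1220 = 159.27262
V̂(x̄_st) = Σ W_h² s_h²/n_h, with W_h = N_h/N and N = 1220:
  stratum Low: (200/1220)²·31.58²/18 = 1.48899
  stratum High: (1020/1220)²·34.16²/130 = 6.27441
V̂(x̄_st) = 7.7634
SE(x̄_st) = √7.7634 = 2.78629

x̄_st ≈ 159.27, SE ≈ 2.79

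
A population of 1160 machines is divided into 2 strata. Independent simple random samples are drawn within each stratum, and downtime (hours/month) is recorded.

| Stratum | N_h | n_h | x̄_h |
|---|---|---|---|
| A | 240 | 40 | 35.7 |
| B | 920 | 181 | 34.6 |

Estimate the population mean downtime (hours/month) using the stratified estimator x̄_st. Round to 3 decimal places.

N = Σ N_h = 1160. Stratum weights W_h = N_h/N.
x̄_st = (240·35.7 + 920·34.6) / 1160 = 34.82759

x̄_st ≈ 34.828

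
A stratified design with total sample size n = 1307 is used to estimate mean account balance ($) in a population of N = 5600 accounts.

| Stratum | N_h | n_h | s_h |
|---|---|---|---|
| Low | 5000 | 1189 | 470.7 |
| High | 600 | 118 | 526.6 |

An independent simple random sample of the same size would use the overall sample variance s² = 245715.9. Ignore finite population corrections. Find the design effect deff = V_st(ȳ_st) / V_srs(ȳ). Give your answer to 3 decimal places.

V̂(ȳ_st) = Σ W_h² s_h²/n_h, with W_h = N_h/N and N = 5600:
  stratum Low: (5000/5600)²·470.7²/1189 = 148.549
  stratum High: (600/5600)²·526.6²/118 = 26.9778
V_st = 175.527
V_srs = s²/n = 245715.9/1307 = 188
deff = V_st / V_srs = 175.527/188 = 0.9337

deff ≈ 0.934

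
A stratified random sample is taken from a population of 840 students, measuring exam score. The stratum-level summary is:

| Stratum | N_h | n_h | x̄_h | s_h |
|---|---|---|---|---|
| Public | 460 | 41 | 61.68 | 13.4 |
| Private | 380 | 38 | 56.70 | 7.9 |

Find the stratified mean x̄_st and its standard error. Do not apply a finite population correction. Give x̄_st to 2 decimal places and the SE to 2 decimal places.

x̄_st = Σ W_h x̄_h = (460·61.68 + 380·56.70)/840 = 59.42714
V̂(x̄_st) = Σ W_h² s_h²/n_h, with W_h = N_h/N and N = 840:
  stratum Public: (460/840)²·13.4²/41 = 1.31336
  stratum Private: (380/840)²·7.9²/38 = 0.336108
V̂(x̄_st) = 1.64947
SE(x̄_st) = √1.64947 = 1.28432

x̄_st ≈ 59.43, SE ≈ 1.28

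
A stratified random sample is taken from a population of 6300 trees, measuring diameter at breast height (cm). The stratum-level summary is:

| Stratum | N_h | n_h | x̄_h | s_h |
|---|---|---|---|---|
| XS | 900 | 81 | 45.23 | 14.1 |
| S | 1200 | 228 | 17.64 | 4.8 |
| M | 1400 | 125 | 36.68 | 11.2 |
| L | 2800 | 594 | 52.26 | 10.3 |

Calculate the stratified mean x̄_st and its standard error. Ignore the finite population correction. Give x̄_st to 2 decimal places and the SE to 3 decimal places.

x̄_st ≈ 41.20, SE ≈ 0.372

x̄_st = Σ W_h x̄_h = (900·45.23 + 1200·17.64 + 1400·36.68 + 2800·52.26)/6300 = 41.19921
V̂(x̄_st) = Σ W_h² s_h²/n_h, with W_h = N_h/N and N = 6300:
  stratum XS: (900/6300)²·14.1²/81 = 0.0500907
  stratum S: (1200/6300)²·4.8²/228 = 0.00366631
  stratum M: (1400/6300)²·11.2²/125 = 0.0495565
  stratum L: (2800/6300)²·10.3²/594 = 0.0352795
V̂(x̄_st) = 0.138593
SE(x̄_st) = √0.138593 = 0.372281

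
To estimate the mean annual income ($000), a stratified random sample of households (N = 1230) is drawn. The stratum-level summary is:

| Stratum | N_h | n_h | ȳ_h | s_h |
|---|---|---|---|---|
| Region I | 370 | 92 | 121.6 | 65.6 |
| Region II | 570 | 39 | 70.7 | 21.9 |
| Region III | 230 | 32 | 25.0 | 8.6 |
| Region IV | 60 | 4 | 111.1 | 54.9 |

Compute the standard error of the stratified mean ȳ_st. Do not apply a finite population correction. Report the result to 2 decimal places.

V̂(ȳ_st) = Σ W_h² s_h²/n_h, with W_h = N_h/N and N = 1230:
  stratum Region I: (370/1230)²·65.6²/92 = 4.23266
  stratum Region II: (570/1230)²·21.9²/39 = 2.64097
  stratum Region III: (230/1230)²·8.6²/32 = 0.0808151
  stratum Region IV: (60/1230)²·54.9²/4 = 1.79299
V̂(ȳ_st) = 8.74743
SE(ȳ_st) = √8.74743 = 2.9576

SE(ȳ_st) ≈ 2.96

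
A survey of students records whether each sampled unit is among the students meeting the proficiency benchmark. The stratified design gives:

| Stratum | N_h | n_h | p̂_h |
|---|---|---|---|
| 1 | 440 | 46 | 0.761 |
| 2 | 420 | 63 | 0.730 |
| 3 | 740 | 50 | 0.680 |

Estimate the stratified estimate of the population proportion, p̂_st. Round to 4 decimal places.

N = 1600; stratum weights W_h = N_h/N.
p̂_st = Σ W_h p̂_h = (440·0.761 + 420·0.730 + 740·0.680)/1600 = 0.71540

p̂_st ≈ 0.7154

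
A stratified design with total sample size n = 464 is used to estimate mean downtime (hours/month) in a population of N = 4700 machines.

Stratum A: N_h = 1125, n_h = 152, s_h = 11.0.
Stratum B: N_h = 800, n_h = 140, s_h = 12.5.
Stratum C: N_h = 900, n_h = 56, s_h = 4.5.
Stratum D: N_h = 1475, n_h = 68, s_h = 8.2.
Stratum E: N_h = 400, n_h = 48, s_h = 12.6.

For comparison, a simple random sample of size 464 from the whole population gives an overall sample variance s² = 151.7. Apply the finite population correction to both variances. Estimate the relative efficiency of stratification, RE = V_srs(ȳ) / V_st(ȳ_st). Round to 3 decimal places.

V̂(ȳ_st) = Σ W_h² (1 − n_h/N_h) s_h²/n_h, with W_h = N_h/N and N = 4700:
  stratum A: (1125/4700)²·(1 − 152/1125)·11.0²/152 = 0.0394468
  stratum B: (800/4700)²·(1 − 140/800)·12.5²/140 = 0.0266766
  stratum C: (900/4700)²·(1 − 56/900)·4.5²/56 = 0.0124344
  stratum D: (1475/4700)²·(1 − 68/1475)·8.2²/68 = 0.0928986
  stratum E: (400/4700)²·(1 − 48/400)·12.6²/48 = 0.0210818
V_st = 0.192538
V_srs = (1 − 464/4700)·151.7/464 = 0.294663
Relative efficiency = V_srs / V_st = 0.294663/0.192538 = 1.5304

RE ≈ 1.530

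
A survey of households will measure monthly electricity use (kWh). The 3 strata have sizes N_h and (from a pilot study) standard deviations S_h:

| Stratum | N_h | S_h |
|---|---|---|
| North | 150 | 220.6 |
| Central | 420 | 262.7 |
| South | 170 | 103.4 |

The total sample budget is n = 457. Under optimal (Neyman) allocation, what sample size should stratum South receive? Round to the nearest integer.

Neyman allocation: n_h = n · N_h S_h / Σ N_i S_i, with n = 457.
  stratum North: N_h·S_h = 150·220.6 = 33090.00
  stratum Central: N_h·S_h = 420·262.7 = 110334.00
  stratum South: N_h·S_h = 170·103.4 = 17578.00
Σ N_h S_h = 161002.00
n for stratum South = 457·17578.00/161002.00 = 49.895 → 50

50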